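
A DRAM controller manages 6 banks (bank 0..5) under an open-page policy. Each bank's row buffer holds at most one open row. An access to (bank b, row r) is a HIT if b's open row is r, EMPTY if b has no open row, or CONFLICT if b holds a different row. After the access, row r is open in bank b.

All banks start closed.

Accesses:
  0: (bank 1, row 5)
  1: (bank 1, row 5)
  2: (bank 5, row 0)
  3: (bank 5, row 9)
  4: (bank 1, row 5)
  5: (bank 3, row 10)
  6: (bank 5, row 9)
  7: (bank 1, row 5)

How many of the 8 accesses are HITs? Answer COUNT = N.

COUNT = 4

#0 (1,5) E
#1 (1,5) H  (was 5)
#2 (5,0) E
#3 (5,9) C  (was 0)
#4 (1,5) H  (was 5)
#5 (3,10) E
#6 (5,9) H  (was 9)
#7 (1,5) H  (was 5)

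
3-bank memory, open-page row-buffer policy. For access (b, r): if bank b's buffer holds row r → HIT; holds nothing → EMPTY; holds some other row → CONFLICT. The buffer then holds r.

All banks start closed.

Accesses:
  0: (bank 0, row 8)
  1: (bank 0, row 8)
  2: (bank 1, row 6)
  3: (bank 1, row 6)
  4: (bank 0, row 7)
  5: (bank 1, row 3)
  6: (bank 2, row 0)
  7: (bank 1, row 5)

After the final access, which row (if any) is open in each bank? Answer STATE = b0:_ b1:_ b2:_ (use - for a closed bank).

#0 (0,8) E
#1 (0,8) H  (was 8)
#2 (1,6) E
#3 (1,6) H  (was 6)
#4 (0,7) C  (was 8)
#5 (1,3) C  (was 6)
#6 (2,0) E
#7 (1,5) C  (was 3)

STATE = b0:7 b1:5 b2:0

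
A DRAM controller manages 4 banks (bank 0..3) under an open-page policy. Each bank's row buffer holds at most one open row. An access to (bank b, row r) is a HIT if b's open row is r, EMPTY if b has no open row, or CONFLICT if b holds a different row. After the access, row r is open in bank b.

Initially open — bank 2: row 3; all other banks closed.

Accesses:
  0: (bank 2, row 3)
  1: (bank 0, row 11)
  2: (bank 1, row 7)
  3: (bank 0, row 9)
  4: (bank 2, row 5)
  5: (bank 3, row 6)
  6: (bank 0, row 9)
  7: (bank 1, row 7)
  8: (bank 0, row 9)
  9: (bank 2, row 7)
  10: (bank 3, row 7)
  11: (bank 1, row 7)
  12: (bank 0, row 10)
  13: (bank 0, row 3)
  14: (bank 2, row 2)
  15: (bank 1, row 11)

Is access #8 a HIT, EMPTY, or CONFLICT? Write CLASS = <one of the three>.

0: bank 2 row 3 — prev 3 → HIT
1: bank 0 row 11 — prev None → EMPTY
2: bank 1 row 7 — prev None → EMPTY
3: bank 0 row 9 — prev 11 → CONFLICT
4: bank 2 row 5 — prev 3 → CONFLICT
5: bank 3 row 6 — prev None → EMPTY
6: bank 0 row 9 — prev 9 → HIT
7: bank 1 row 7 — prev 7 → HIT
8: bank 0 row 9 — prev 9 → HIT
9: bank 2 row 7 — prev 5 → CONFLICT
10: bank 3 row 7 — prev 6 → CONFLICT
11: bank 1 row 7 — prev 7 → HIT
12: bank 0 row 10 — prev 9 → CONFLICT
13: bank 0 row 3 — prev 10 → CONFLICT
14: bank 2 row 2 — prev 7 → CONFLICT
15: bank 1 row 11 — prev 7 → CONFLICT

CLASS = HIT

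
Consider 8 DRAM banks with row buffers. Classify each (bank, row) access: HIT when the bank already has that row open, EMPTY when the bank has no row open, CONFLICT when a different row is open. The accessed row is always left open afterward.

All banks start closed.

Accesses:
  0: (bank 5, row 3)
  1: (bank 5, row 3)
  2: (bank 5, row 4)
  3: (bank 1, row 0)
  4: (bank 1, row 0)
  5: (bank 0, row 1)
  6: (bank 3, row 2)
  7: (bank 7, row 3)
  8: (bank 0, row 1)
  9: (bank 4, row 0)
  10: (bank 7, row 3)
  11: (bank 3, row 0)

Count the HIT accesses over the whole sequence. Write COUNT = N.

COUNT = 4

step 0: bank5 None->3 [EMPTY]
step 1: bank5 3->3 [HIT]
step 2: bank5 3->4 [CONFLICT]
step 3: bank1 None->0 [EMPTY]
step 4: bank1 0->0 [HIT]
step 5: bank0 None->1 [EMPTY]
step 6: bank3 None->2 [EMPTY]
step 7: bank7 None->3 [EMPTY]
step 8: bank0 1->1 [HIT]
step 9: bank4 None->0 [EMPTY]
step 10: bank7 3->3 [HIT]
step 11: bank3 2->0 [CONFLICT]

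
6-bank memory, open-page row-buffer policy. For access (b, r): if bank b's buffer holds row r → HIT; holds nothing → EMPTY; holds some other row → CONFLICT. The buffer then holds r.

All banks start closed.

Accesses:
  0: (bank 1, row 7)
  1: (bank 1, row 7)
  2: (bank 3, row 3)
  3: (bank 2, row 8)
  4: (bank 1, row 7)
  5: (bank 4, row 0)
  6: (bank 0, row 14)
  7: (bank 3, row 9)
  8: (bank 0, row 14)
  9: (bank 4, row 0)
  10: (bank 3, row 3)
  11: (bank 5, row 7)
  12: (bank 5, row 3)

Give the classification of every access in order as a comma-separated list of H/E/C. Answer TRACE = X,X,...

  [0] b1 r7: no row ⇒ E
  [1] b1 r7: had r7 ⇒ H
  [2] b3 r3: no row ⇒ E
  [3] b2 r8: no row ⇒ E
  [4] b1 r7: had r7 ⇒ H
  [5] b4 r0: no row ⇒ E
  [6] b0 r14: no row ⇒ E
  [7] b3 r9: had r3 ⇒ C
  [8] b0 r14: had r14 ⇒ H
  [9] b4 r0: had r0 ⇒ H
  [10] b3 r3: had r9 ⇒ C
  [11] b5 r7: no row ⇒ E
  [12] b5 r3: had r7 ⇒ C

TRACE = E,H,E,E,H,E,E,C,H,H,C,E,C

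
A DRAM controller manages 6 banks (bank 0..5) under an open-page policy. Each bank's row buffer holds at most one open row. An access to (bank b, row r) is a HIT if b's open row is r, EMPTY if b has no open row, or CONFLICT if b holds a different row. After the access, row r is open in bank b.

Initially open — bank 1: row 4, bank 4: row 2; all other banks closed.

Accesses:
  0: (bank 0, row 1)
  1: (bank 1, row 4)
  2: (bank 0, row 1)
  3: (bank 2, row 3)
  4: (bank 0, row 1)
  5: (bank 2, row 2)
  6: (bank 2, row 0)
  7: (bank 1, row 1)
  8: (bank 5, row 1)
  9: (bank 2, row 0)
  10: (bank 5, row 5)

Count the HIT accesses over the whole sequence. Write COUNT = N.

step 0: bank0 None->1 [EMPTY]
step 1: bank1 4->4 [HIT]
step 2: bank0 1->1 [HIT]
step 3: bank2 None->3 [EMPTY]
step 4: bank0 1->1 [HIT]
step 5: bank2 3->2 [CONFLICT]
step 6: bank2 2->0 [CONFLICT]
step 7: bank1 4->1 [CONFLICT]
step 8: bank5 None->1 [EMPTY]
step 9: bank2 0->0 [HIT]
step 10: bank5 1->5 [CONFLICT]

COUNT = 4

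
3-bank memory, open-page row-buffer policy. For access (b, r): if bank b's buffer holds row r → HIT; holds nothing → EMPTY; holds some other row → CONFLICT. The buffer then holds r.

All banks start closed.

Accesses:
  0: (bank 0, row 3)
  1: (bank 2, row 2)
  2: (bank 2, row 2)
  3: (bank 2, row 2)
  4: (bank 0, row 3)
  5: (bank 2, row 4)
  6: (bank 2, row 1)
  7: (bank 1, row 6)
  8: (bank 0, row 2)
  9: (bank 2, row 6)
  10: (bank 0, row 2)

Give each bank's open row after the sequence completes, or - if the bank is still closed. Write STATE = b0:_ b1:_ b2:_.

STATE = b0:2 b1:6 b2:6

#0 (0,3) E
#1 (2,2) E
#2 (2,2) H  (was 2)
#3 (2,2) H  (was 2)
#4 (0,3) H  (was 3)
#5 (2,4) C  (was 2)
#6 (2,1) C  (was 4)
#7 (1,6) E
#8 (0,2) C  (was 3)
#9 (2,6) C  (was 1)
#10 (0,2) H  (was 2)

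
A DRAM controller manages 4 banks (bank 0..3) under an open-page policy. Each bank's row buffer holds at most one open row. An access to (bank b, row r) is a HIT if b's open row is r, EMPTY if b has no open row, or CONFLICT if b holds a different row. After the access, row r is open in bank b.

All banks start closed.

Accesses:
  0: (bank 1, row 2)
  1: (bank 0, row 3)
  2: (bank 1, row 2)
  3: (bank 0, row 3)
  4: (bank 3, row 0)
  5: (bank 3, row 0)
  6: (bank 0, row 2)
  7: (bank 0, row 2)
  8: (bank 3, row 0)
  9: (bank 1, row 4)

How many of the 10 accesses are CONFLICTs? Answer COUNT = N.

COUNT = 2

  [0] b1 r2: no row ⇒ E
  [1] b0 r3: no row ⇒ E
  [2] b1 r2: had r2 ⇒ H
  [3] b0 r3: had r3 ⇒ H
  [4] b3 r0: no row ⇒ E
  [5] b3 r0: had r0 ⇒ H
  [6] b0 r2: had r3 ⇒ C
  [7] b0 r2: had r2 ⇒ H
  [8] b3 r0: had r0 ⇒ H
  [9] b1 r4: had r2 ⇒ C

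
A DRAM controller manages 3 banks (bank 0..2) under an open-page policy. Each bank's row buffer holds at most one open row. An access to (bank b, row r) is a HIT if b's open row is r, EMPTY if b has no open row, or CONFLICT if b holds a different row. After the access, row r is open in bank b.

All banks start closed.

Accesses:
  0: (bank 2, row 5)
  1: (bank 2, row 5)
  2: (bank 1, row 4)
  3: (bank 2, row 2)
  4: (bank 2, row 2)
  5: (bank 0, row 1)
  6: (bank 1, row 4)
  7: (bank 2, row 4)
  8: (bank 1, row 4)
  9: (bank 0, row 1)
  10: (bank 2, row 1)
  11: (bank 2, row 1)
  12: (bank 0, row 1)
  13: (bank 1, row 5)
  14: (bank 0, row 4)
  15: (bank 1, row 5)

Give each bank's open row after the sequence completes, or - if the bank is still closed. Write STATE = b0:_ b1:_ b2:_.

step 0: bank2 None->5 [EMPTY]
step 1: bank2 5->5 [HIT]
step 2: bank1 None->4 [EMPTY]
step 3: bank2 5->2 [CONFLICT]
step 4: bank2 2->2 [HIT]
step 5: bank0 None->1 [EMPTY]
step 6: bank1 4->4 [HIT]
step 7: bank2 2->4 [CONFLICT]
step 8: bank1 4->4 [HIT]
step 9: bank0 1->1 [HIT]
step 10: bank2 4->1 [CONFLICT]
step 11: bank2 1->1 [HIT]
step 12: bank0 1->1 [HIT]
step 13: bank1 4->5 [CONFLICT]
step 14: bank0 1->4 [CONFLICT]
step 15: bank1 5->5 [HIT]

STATE = b0:4 b1:5 b2:1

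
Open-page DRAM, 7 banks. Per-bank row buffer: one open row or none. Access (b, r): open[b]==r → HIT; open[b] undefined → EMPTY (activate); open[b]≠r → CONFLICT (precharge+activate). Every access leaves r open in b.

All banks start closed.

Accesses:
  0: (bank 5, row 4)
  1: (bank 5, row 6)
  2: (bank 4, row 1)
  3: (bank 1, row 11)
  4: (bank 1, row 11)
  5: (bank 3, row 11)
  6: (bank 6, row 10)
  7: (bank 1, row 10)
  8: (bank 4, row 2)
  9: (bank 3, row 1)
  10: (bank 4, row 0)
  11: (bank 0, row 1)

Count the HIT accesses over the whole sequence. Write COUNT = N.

COUNT = 1

#0 (5,4) E
#1 (5,6) C  (was 4)
#2 (4,1) E
#3 (1,11) E
#4 (1,11) H  (was 11)
#5 (3,11) E
#6 (6,10) E
#7 (1,10) C  (was 11)
#8 (4,2) C  (was 1)
#9 (3,1) C  (was 11)
#10 (4,0) C  (was 2)
#11 (0,1) E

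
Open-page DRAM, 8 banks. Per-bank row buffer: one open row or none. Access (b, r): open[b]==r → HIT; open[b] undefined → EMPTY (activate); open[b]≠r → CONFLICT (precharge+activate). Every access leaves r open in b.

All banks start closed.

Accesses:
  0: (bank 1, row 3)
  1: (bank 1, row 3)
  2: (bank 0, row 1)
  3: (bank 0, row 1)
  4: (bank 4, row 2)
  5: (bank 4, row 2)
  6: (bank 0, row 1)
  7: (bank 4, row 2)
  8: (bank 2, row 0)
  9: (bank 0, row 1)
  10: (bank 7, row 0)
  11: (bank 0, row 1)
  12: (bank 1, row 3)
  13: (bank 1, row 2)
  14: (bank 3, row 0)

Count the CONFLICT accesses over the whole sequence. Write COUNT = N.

#0 (1,3) E
#1 (1,3) H  (was 3)
#2 (0,1) E
#3 (0,1) H  (was 1)
#4 (4,2) E
#5 (4,2) H  (was 2)
#6 (0,1) H  (was 1)
#7 (4,2) H  (was 2)
#8 (2,0) E
#9 (0,1) H  (was 1)
#10 (7,0) E
#11 (0,1) H  (was 1)
#12 (1,3) H  (was 3)
#13 (1,2) C  (was 3)
#14 (3,0) E

COUNT = 1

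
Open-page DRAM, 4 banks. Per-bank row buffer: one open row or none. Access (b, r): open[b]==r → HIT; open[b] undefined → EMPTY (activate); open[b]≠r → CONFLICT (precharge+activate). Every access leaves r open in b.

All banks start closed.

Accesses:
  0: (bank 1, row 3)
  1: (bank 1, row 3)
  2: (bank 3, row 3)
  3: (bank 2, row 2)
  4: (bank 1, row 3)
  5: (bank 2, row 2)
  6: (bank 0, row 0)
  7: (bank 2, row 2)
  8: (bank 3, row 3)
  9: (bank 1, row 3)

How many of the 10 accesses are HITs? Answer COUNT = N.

#0 (1,3) E
#1 (1,3) H  (was 3)
#2 (3,3) E
#3 (2,2) E
#4 (1,3) H  (was 3)
#5 (2,2) H  (was 2)
#6 (0,0) E
#7 (2,2) H  (was 2)
#8 (3,3) H  (was 3)
#9 (1,3) H  (was 3)

COUNT = 6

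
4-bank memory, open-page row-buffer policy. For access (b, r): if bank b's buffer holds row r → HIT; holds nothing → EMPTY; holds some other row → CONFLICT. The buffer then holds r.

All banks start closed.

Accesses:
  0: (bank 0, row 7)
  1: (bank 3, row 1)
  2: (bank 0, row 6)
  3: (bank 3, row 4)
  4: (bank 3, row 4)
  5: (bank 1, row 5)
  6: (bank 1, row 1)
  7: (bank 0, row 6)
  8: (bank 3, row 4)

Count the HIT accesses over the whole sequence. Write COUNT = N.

COUNT = 3

#0 (0,7) E
#1 (3,1) E
#2 (0,6) C  (was 7)
#3 (3,4) C  (was 1)
#4 (3,4) H  (was 4)
#5 (1,5) E
#6 (1,1) C  (was 5)
#7 (0,6) H  (was 6)
#8 (3,4) H  (was 4)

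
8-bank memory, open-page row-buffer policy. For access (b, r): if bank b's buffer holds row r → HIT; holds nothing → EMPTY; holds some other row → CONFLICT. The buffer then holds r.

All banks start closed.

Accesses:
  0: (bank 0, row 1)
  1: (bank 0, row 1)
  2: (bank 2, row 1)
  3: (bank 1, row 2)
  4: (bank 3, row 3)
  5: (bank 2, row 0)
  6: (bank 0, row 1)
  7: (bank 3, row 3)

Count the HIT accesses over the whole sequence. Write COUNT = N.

step 0: bank0 None->1 [EMPTY]
step 1: bank0 1->1 [HIT]
step 2: bank2 None->1 [EMPTY]
step 3: bank1 None->2 [EMPTY]
step 4: bank3 None->3 [EMPTY]
step 5: bank2 1->0 [CONFLICT]
step 6: bank0 1->1 [HIT]
step 7: bank3 3->3 [HIT]

COUNT = 3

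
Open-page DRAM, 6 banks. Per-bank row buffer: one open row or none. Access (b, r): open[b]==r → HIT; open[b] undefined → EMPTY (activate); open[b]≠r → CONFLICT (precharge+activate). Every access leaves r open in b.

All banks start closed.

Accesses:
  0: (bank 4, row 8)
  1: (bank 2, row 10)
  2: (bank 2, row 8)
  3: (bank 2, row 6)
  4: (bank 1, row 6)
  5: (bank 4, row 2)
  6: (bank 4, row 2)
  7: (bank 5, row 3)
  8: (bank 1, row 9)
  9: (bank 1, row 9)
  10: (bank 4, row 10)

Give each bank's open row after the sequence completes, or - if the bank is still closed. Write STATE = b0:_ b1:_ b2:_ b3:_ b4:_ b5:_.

STATE = b0:- b1:9 b2:6 b3:- b4:10 b5:3

  [0] b4 r8: no row ⇒ E
  [1] b2 r10: no row ⇒ E
  [2] b2 r8: had r10 ⇒ C
  [3] b2 r6: had r8 ⇒ C
  [4] b1 r6: no row ⇒ E
  [5] b4 r2: had r8 ⇒ C
  [6] b4 r2: had r2 ⇒ H
  [7] b5 r3: no row ⇒ E
  [8] b1 r9: had r6 ⇒ C
  [9] b1 r9: had r9 ⇒ H
  [10] b4 r10: had r2 ⇒ C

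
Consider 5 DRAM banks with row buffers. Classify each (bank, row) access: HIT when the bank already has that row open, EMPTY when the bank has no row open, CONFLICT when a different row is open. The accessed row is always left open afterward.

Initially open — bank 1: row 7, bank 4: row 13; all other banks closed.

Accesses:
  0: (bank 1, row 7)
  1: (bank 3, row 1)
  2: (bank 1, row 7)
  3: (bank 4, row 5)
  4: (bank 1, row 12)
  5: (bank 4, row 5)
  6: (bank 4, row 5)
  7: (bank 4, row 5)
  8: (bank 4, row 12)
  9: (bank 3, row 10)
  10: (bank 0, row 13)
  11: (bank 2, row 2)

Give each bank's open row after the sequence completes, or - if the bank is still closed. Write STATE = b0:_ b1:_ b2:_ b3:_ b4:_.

0: bank 1 row 7 — prev 7 → HIT
1: bank 3 row 1 — prev None → EMPTY
2: bank 1 row 7 — prev 7 → HIT
3: bank 4 row 5 — prev 13 → CONFLICT
4: bank 1 row 12 — prev 7 → CONFLICT
5: bank 4 row 5 — prev 5 → HIT
6: bank 4 row 5 — prev 5 → HIT
7: bank 4 row 5 — prev 5 → HIT
8: bank 4 row 12 — prev 5 → CONFLICT
9: bank 3 row 10 — prev 1 → CONFLICT
10: bank 0 row 13 — prev None → EMPTY
11: bank 2 row 2 — prev None → EMPTY

STATE = b0:13 b1:12 b2:2 b3:10 b4:12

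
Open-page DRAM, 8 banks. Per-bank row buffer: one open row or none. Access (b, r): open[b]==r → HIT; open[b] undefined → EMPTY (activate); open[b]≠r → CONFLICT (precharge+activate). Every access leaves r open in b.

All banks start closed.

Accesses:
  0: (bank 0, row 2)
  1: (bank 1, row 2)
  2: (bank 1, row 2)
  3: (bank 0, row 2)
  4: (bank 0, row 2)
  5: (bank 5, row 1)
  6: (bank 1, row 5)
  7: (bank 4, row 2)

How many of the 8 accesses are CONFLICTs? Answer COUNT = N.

0: bank 0 row 2 — prev None → EMPTY
1: bank 1 row 2 — prev None → EMPTY
2: bank 1 row 2 — prev 2 → HIT
3: bank 0 row 2 — prev 2 → HIT
4: bank 0 row 2 — prev 2 → HIT
5: bank 5 row 1 — prev None → EMPTY
6: bank 1 row 5 — prev 2 → CONFLICT
7: bank 4 row 2 — prev None → EMPTY

COUNT = 1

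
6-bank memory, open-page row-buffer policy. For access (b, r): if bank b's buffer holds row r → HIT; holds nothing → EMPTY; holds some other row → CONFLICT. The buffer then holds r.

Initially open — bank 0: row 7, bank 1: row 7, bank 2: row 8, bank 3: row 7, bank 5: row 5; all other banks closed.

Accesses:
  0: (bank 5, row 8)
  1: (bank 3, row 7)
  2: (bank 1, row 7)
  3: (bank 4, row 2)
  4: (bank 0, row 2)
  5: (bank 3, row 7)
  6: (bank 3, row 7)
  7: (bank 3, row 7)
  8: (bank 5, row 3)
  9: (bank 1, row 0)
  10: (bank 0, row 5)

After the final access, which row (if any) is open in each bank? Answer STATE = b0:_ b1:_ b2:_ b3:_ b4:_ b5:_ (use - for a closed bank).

0: bank 5 row 8 — prev 5 → CONFLICT
1: bank 3 row 7 — prev 7 → HIT
2: bank 1 row 7 — prev 7 → HIT
3: bank 4 row 2 — prev None → EMPTY
4: bank 0 row 2 — prev 7 → CONFLICT
5: bank 3 row 7 — prev 7 → HIT
6: bank 3 row 7 — prev 7 → HIT
7: bank 3 row 7 — prev 7 → HIT
8: bank 5 row 3 — prev 8 → CONFLICT
9: bank 1 row 0 — prev 7 → CONFLICT
10: bank 0 row 5 — prev 2 → CONFLICT

STATE = b0:5 b1:0 b2:8 b3:7 b4:2 b5:3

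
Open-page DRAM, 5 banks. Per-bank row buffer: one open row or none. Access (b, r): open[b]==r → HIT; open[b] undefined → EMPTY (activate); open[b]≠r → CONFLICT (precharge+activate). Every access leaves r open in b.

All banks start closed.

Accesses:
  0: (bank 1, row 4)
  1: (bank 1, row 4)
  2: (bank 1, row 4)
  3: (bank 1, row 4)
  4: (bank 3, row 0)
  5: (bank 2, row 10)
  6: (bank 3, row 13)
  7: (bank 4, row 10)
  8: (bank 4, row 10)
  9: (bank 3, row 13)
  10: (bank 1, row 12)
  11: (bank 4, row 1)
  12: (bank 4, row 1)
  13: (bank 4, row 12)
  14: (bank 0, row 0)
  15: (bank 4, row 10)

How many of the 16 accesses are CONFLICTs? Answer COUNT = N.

COUNT = 5

0: bank 1 row 4 — prev None → EMPTY
1: bank 1 row 4 — prev 4 → HIT
2: bank 1 row 4 — prev 4 → HIT
3: bank 1 row 4 — prev 4 → HIT
4: bank 3 row 0 — prev None → EMPTY
5: bank 2 row 10 — prev None → EMPTY
6: bank 3 row 13 — prev 0 → CONFLICT
7: bank 4 row 10 — prev None → EMPTY
8: bank 4 row 10 — prev 10 → HIT
9: bank 3 row 13 — prev 13 → HIT
10: bank 1 row 12 — prev 4 → CONFLICT
11: bank 4 row 1 — prev 10 → CONFLICT
12: bank 4 row 1 — prev 1 → HIT
13: bank 4 row 12 — prev 1 → CONFLICT
14: bank 0 row 0 — prev None → EMPTY
15: bank 4 row 10 — prev 12 → CONFLICT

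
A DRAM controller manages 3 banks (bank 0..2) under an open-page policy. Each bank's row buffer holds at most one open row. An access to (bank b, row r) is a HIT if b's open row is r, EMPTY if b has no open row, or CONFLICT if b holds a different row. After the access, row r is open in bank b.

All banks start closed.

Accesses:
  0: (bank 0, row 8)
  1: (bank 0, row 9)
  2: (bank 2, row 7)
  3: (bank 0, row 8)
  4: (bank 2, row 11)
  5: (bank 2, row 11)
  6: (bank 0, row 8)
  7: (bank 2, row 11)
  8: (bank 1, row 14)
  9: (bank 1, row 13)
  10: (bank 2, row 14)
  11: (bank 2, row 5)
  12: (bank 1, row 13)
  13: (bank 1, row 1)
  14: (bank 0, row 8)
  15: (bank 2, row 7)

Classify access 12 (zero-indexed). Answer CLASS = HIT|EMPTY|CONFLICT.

step 0: bank0 None->8 [EMPTY]
step 1: bank0 8->9 [CONFLICT]
step 2: bank2 None->7 [EMPTY]
step 3: bank0 9->8 [CONFLICT]
step 4: bank2 7->11 [CONFLICT]
step 5: bank2 11->11 [HIT]
step 6: bank0 8->8 [HIT]
step 7: bank2 11->11 [HIT]
step 8: bank1 None->14 [EMPTY]
step 9: bank1 14->13 [CONFLICT]
step 10: bank2 11->14 [CONFLICT]
step 11: bank2 14->5 [CONFLICT]
step 12: bank1 13->13 [HIT]
step 13: bank1 13->1 [CONFLICT]
step 14: bank0 8->8 [HIT]
step 15: bank2 5->7 [CONFLICT]

CLASS = HIT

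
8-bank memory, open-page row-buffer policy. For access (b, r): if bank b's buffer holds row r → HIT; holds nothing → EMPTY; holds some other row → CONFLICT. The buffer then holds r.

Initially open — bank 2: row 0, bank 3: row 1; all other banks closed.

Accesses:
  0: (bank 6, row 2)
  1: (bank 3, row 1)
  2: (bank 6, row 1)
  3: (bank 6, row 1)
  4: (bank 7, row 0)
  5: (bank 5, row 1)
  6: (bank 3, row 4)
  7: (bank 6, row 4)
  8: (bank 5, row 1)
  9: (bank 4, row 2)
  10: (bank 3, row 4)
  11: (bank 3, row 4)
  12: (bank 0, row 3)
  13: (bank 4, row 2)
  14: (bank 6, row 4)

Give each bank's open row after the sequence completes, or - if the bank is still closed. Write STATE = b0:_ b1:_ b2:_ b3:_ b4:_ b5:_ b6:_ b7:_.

STATE = b0:3 b1:- b2:0 b3:4 b4:2 b5:1 b6:4 b7:0

  [0] b6 r2: no row ⇒ E
  [1] b3 r1: had r1 ⇒ H
  [2] b6 r1: had r2 ⇒ C
  [3] b6 r1: had r1 ⇒ H
  [4] b7 r0: no row ⇒ E
  [5] b5 r1: no row ⇒ E
  [6] b3 r4: had r1 ⇒ C
  [7] b6 r4: had r1 ⇒ C
  [8] b5 r1: had r1 ⇒ H
  [9] b4 r2: no row ⇒ E
  [10] b3 r4: had r4 ⇒ H
  [11] b3 r4: had r4 ⇒ H
  [12] b0 r3: no row ⇒ E
  [13] b4 r2: had r2 ⇒ H
  [14] b6 r4: had r4 ⇒ H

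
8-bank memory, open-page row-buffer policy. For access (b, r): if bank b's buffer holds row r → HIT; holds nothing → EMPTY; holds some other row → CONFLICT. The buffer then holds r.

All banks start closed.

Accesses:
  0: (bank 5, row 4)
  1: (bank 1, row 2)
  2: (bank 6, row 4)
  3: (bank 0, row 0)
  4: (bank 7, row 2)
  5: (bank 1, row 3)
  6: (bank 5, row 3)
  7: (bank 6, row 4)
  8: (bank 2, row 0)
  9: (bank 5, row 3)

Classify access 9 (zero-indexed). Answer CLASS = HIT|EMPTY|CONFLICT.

step 0: bank5 None->4 [EMPTY]
step 1: bank1 None->2 [EMPTY]
step 2: bank6 None->4 [EMPTY]
step 3: bank0 None->0 [EMPTY]
step 4: bank7 None->2 [EMPTY]
step 5: bank1 2->3 [CONFLICT]
step 6: bank5 4->3 [CONFLICT]
step 7: bank6 4->4 [HIT]
step 8: bank2 None->0 [EMPTY]
step 9: bank5 3->3 [HIT]

CLASS = HIT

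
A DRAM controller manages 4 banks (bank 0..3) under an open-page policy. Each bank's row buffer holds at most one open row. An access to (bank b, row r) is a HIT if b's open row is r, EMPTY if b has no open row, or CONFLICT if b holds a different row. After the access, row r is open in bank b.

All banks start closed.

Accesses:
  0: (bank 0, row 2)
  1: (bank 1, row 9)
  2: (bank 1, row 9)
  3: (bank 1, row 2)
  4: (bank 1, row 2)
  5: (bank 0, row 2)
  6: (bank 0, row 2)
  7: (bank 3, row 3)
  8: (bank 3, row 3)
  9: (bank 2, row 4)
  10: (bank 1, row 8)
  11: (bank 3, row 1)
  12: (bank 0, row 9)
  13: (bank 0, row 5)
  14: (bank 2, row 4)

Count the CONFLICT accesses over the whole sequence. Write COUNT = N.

  [0] b0 r2: no row ⇒ E
  [1] b1 r9: no row ⇒ E
  [2] b1 r9: had r9 ⇒ H
  [3] b1 r2: had r9 ⇒ C
  [4] b1 r2: had r2 ⇒ H
  [5] b0 r2: had r2 ⇒ H
  [6] b0 r2: had r2 ⇒ H
  [7] b3 r3: no row ⇒ E
  [8] b3 r3: had r3 ⇒ H
  [9] b2 r4: no row ⇒ E
  [10] b1 r8: had r2 ⇒ C
  [11] b3 r1: had r3 ⇒ C
  [12] b0 r9: had r2 ⇒ C
  [13] b0 r5: had r9 ⇒ C
  [14] b2 r4: had r4 ⇒ H

COUNT = 5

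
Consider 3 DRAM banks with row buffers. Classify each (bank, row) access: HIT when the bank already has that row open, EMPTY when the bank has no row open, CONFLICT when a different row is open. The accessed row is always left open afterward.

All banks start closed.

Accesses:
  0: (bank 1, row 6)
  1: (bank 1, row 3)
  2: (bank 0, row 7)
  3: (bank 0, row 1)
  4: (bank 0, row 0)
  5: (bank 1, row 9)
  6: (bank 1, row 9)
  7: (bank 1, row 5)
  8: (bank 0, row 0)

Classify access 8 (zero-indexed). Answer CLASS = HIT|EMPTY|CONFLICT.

CLASS = HIT

  [0] b1 r6: no row ⇒ E
  [1] b1 r3: had r6 ⇒ C
  [2] b0 r7: no row ⇒ E
  [3] b0 r1: had r7 ⇒ C
  [4] b0 r0: had r1 ⇒ C
  [5] b1 r9: had r3 ⇒ C
  [6] b1 r9: had r9 ⇒ H
  [7] b1 r5: had r9 ⇒ C
  [8] b0 r0: had r0 ⇒ H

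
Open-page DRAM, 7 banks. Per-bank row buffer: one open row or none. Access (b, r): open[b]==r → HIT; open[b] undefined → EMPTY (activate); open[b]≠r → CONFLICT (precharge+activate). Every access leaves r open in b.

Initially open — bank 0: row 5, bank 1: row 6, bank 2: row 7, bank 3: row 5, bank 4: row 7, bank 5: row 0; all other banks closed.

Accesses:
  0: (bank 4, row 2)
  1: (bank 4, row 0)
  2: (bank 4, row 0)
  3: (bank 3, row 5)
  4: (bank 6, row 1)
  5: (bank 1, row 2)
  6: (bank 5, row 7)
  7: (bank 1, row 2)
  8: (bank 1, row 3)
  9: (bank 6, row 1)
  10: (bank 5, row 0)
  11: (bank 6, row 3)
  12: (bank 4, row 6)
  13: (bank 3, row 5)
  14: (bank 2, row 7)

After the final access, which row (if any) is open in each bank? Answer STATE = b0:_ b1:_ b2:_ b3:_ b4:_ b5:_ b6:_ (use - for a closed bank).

step 0: bank4 7->2 [CONFLICT]
step 1: bank4 2->0 [CONFLICT]
step 2: bank4 0->0 [HIT]
step 3: bank3 5->5 [HIT]
step 4: bank6 None->1 [EMPTY]
step 5: bank1 6->2 [CONFLICT]
step 6: bank5 0->7 [CONFLICT]
step 7: bank1 2->2 [HIT]
step 8: bank1 2->3 [CONFLICT]
step 9: bank6 1->1 [HIT]
step 10: bank5 7->0 [CONFLICT]
step 11: bank6 1->3 [CONFLICT]
step 12: bank4 0->6 [CONFLICT]
step 13: bank3 5->5 [HIT]
step 14: bank2 7->7 [HIT]

STATE = b0:5 b1:3 b2:7 b3:5 b4:6 b5:0 b6:3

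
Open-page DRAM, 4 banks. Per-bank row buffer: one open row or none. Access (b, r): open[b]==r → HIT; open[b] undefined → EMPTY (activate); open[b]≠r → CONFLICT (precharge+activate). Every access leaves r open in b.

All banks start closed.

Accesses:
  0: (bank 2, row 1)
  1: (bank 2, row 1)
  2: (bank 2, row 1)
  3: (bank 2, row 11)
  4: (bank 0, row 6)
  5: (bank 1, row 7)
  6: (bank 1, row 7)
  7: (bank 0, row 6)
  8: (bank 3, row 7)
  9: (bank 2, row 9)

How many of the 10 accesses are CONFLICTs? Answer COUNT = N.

COUNT = 2

step 0: bank2 None->1 [EMPTY]
step 1: bank2 1->1 [HIT]
step 2: bank2 1->1 [HIT]
step 3: bank2 1->11 [CONFLICT]
step 4: bank0 None->6 [EMPTY]
step 5: bank1 None->7 [EMPTY]
step 6: bank1 7->7 [HIT]
step 7: bank0 6->6 [HIT]
step 8: bank3 None->7 [EMPTY]
step 9: bank2 11->9 [CONFLICT]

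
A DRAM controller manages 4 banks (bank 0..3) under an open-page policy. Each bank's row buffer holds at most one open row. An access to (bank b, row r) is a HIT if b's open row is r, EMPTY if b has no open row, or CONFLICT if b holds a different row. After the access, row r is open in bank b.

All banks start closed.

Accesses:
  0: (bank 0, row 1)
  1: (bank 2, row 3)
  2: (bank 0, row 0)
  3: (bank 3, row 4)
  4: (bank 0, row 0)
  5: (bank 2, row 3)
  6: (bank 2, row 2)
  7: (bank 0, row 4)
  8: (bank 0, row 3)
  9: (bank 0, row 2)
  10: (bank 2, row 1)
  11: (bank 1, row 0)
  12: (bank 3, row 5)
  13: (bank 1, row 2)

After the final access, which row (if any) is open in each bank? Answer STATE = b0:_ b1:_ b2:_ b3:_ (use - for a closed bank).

step 0: bank0 None->1 [EMPTY]
step 1: bank2 None->3 [EMPTY]
step 2: bank0 1->0 [CONFLICT]
step 3: bank3 None->4 [EMPTY]
step 4: bank0 0->0 [HIT]
step 5: bank2 3->3 [HIT]
step 6: bank2 3->2 [CONFLICT]
step 7: bank0 0->4 [CONFLICT]
step 8: bank0 4->3 [CONFLICT]
step 9: bank0 3->2 [CONFLICT]
step 10: bank2 2->1 [CONFLICT]
step 11: bank1 None->0 [EMPTY]
step 12: bank3 4->5 [CONFLICT]
step 13: bank1 0->2 [CONFLICT]

STATE = b0:2 b1:2 b2:1 b3:5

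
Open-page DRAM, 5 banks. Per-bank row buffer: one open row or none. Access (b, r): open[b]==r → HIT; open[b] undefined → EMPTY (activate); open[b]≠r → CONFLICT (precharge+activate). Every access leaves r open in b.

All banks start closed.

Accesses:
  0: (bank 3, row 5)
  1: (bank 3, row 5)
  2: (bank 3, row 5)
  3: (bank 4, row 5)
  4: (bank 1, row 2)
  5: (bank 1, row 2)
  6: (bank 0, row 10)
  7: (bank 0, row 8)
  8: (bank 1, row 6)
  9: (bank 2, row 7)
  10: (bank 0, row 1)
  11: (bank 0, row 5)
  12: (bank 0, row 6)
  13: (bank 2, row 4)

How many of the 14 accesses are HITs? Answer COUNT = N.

COUNT = 3

  [0] b3 r5: no row ⇒ E
  [1] b3 r5: had r5 ⇒ H
  [2] b3 r5: had r5 ⇒ H
  [3] b4 r5: no row ⇒ E
  [4] b1 r2: no row ⇒ E
  [5] b1 r2: had r2 ⇒ H
  [6] b0 r10: no row ⇒ E
  [7] b0 r8: had r10 ⇒ C
  [8] b1 r6: had r2 ⇒ C
  [9] b2 r7: no row ⇒ E
  [10] b0 r1: had r8 ⇒ C
  [11] b0 r5: had r1 ⇒ C
  [12] b0 r6: had r5 ⇒ C
  [13] b2 r4: had r7 ⇒ C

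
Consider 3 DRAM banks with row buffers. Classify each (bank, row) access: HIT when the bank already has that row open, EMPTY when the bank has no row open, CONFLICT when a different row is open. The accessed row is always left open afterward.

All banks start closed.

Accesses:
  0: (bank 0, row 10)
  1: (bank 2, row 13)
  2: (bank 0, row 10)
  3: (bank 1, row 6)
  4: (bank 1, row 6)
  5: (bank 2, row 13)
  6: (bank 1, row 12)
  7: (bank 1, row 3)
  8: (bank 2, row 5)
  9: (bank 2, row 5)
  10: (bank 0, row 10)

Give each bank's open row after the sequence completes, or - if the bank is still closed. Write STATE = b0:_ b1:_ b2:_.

STATE = b0:10 b1:3 b2:5

0: bank 0 row 10 — prev None → EMPTY
1: bank 2 row 13 — prev None → EMPTY
2: bank 0 row 10 — prev 10 → HIT
3: bank 1 row 6 — prev None → EMPTY
4: bank 1 row 6 — prev 6 → HIT
5: bank 2 row 13 — prev 13 → HIT
6: bank 1 row 12 — prev 6 → CONFLICT
7: bank 1 row 3 — prev 12 → CONFLICT
8: bank 2 row 5 — prev 13 → CONFLICT
9: bank 2 row 5 — prev 5 → HIT
10: bank 0 row 10 — prev 10 → HIT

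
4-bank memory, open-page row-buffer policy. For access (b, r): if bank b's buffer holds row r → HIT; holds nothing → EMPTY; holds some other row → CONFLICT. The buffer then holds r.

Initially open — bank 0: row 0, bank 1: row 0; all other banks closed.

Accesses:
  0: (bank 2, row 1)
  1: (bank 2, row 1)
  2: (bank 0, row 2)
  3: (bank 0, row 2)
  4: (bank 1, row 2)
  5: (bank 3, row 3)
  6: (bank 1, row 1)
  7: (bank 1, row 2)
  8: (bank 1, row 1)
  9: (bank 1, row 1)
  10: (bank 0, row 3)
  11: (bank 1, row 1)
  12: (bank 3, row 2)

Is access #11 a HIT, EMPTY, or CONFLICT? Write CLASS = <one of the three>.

  [0] b2 r1: no row ⇒ E
  [1] b2 r1: had r1 ⇒ H
  [2] b0 r2: had r0 ⇒ C
  [3] b0 r2: had r2 ⇒ H
  [4] b1 r2: had r0 ⇒ C
  [5] b3 r3: no row ⇒ E
  [6] b1 r1: had r2 ⇒ C
  [7] b1 r2: had r1 ⇒ C
  [8] b1 r1: had r2 ⇒ C
  [9] b1 r1: had r1 ⇒ H
  [10] b0 r3: had r2 ⇒ C
  [11] b1 r1: had r1 ⇒ H
  [12] b3 r2: had r3 ⇒ C

CLASS = HIT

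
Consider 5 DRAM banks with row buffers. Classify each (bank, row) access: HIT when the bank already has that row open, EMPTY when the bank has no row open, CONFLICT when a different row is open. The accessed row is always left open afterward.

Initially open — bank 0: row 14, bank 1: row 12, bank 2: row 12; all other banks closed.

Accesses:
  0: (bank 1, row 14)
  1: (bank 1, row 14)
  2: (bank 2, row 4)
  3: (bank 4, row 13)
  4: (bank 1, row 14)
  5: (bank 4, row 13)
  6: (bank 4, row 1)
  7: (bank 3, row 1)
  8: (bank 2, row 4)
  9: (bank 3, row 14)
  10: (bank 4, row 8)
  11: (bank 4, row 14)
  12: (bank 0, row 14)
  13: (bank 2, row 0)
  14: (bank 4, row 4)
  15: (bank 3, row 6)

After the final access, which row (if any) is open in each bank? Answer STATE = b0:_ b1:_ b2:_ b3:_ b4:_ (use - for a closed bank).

#0 (1,14) C  (was 12)
#1 (1,14) H  (was 14)
#2 (2,4) C  (was 12)
#3 (4,13) E
#4 (1,14) H  (was 14)
#5 (4,13) H  (was 13)
#6 (4,1) C  (was 13)
#7 (3,1) E
#8 (2,4) H  (was 4)
#9 (3,14) C  (was 1)
#10 (4,8) C  (was 1)
#11 (4,14) C  (was 8)
#12 (0,14) H  (was 14)
#13 (2,0) C  (was 4)
#14 (4,4) C  (was 14)
#15 (3,6) C  (was 14)

STATE = b0:14 b1:14 b2:0 b3:6 b4:4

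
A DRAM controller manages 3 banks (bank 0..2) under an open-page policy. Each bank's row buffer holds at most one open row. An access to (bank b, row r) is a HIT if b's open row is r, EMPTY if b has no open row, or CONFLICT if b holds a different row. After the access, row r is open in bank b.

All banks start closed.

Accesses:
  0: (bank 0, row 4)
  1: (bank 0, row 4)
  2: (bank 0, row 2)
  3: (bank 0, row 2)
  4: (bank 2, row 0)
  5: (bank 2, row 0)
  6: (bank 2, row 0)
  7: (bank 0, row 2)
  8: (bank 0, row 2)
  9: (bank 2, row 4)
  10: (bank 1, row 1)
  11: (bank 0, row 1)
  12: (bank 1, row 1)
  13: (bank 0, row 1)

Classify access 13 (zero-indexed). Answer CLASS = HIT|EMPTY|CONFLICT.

CLASS = HIT

0: bank 0 row 4 — prev None → EMPTY
1: bank 0 row 4 — prev 4 → HIT
2: bank 0 row 2 — prev 4 → CONFLICT
3: bank 0 row 2 — prev 2 → HIT
4: bank 2 row 0 — prev None → EMPTY
5: bank 2 row 0 — prev 0 → HIT
6: bank 2 row 0 — prev 0 → HIT
7: bank 0 row 2 — prev 2 → HIT
8: bank 0 row 2 — prev 2 → HIT
9: bank 2 row 4 — prev 0 → CONFLICT
10: bank 1 row 1 — prev None → EMPTY
11: bank 0 row 1 — prev 2 → CONFLICT
12: bank 1 row 1 — prev 1 → HIT
13: bank 0 row 1 — prev 1 → HIT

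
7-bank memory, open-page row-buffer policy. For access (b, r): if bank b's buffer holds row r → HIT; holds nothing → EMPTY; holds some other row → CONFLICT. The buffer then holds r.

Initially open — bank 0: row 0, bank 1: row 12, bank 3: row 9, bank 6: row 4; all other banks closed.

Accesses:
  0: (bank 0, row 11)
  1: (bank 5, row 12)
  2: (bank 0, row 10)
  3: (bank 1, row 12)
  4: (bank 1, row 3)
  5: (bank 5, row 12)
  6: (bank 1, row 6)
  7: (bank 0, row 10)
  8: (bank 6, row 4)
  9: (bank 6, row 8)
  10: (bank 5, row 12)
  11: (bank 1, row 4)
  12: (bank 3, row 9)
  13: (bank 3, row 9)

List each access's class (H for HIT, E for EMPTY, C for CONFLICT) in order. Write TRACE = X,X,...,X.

step 0: bank0 0->11 [CONFLICT]
step 1: bank5 None->12 [EMPTY]
step 2: bank0 11->10 [CONFLICT]
step 3: bank1 12->12 [HIT]
step 4: bank1 12->3 [CONFLICT]
step 5: bank5 12->12 [HIT]
step 6: bank1 3->6 [CONFLICT]
step 7: bank0 10->10 [HIT]
step 8: bank6 4->4 [HIT]
step 9: bank6 4->8 [CONFLICT]
step 10: bank5 12->12 [HIT]
step 11: bank1 6->4 [CONFLICT]
step 12: bank3 9->9 [HIT]
step 13: bank3 9->9 [HIT]

TRACE = C,E,C,H,C,H,C,H,H,C,H,C,H,H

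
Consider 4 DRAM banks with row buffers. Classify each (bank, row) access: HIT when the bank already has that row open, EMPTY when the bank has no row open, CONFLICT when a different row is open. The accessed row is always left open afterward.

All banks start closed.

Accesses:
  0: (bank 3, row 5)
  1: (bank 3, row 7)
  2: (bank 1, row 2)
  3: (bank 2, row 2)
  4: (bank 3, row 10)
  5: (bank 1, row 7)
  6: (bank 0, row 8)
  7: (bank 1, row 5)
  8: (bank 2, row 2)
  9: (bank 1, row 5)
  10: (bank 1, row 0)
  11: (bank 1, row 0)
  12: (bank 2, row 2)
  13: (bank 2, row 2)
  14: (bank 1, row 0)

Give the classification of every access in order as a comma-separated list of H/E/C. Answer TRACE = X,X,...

#0 (3,5) E
#1 (3,7) C  (was 5)
#2 (1,2) E
#3 (2,2) E
#4 (3,10) C  (was 7)
#5 (1,7) C  (was 2)
#6 (0,8) E
#7 (1,5) C  (was 7)
#8 (2,2) H  (was 2)
#9 (1,5) H  (was 5)
#10 (1,0) C  (was 5)
#11 (1,0) H  (was 0)
#12 (2,2) H  (was 2)
#13 (2,2) H  (was 2)
#14 (1,0) H  (was 0)

TRACE = E,C,E,E,C,C,E,C,H,H,C,H,H,H,H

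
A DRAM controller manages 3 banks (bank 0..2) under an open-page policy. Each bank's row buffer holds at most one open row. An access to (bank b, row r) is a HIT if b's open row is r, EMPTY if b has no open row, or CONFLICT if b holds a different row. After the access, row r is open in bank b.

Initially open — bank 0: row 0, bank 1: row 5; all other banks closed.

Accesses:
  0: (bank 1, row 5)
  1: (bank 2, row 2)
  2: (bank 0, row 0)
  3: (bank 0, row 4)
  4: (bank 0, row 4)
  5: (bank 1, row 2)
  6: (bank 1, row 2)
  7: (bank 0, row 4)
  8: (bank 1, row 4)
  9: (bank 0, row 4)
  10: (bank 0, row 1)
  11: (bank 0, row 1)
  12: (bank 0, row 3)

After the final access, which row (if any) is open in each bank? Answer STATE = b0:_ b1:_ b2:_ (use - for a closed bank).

STATE = b0:3 b1:4 b2:2

0: bank 1 row 5 — prev 5 → HIT
1: bank 2 row 2 — prev None → EMPTY
2: bank 0 row 0 — prev 0 → HIT
3: bank 0 row 4 — prev 0 → CONFLICT
4: bank 0 row 4 — prev 4 → HIT
5: bank 1 row 2 — prev 5 → CONFLICT
6: bank 1 row 2 — prev 2 → HIT
7: bank 0 row 4 — prev 4 → HIT
8: bank 1 row 4 — prev 2 → CONFLICT
9: bank 0 row 4 — prev 4 → HIT
10: bank 0 row 1 — prev 4 → CONFLICT
11: bank 0 row 1 — prev 1 → HIT
12: bank 0 row 3 — prev 1 → CONFLICT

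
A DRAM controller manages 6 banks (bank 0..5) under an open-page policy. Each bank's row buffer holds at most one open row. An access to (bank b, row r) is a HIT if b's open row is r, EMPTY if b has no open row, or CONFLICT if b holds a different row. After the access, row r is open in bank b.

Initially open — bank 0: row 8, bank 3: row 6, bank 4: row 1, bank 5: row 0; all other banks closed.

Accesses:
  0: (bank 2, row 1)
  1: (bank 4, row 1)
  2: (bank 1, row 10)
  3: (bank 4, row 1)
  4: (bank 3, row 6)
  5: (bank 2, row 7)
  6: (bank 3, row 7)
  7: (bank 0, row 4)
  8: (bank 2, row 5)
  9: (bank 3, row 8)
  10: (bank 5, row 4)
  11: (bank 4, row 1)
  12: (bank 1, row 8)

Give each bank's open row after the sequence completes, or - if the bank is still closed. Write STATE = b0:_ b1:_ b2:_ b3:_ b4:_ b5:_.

0: bank 2 row 1 — prev None → EMPTY
1: bank 4 row 1 — prev 1 → HIT
2: bank 1 row 10 — prev None → EMPTY
3: bank 4 row 1 — prev 1 → HIT
4: bank 3 row 6 — prev 6 → HIT
5: bank 2 row 7 — prev 1 → CONFLICT
6: bank 3 row 7 — prev 6 → CONFLICT
7: bank 0 row 4 — prev 8 → CONFLICT
8: bank 2 row 5 — prev 7 → CONFLICT
9: bank 3 row 8 — prev 7 → CONFLICT
10: bank 5 row 4 — prev 0 → CONFLICT
11: bank 4 row 1 — prev 1 → HIT
12: bank 1 row 8 — prev 10 → CONFLICT

STATE = b0:4 b1:8 b2:5 b3:8 b4:1 b5:4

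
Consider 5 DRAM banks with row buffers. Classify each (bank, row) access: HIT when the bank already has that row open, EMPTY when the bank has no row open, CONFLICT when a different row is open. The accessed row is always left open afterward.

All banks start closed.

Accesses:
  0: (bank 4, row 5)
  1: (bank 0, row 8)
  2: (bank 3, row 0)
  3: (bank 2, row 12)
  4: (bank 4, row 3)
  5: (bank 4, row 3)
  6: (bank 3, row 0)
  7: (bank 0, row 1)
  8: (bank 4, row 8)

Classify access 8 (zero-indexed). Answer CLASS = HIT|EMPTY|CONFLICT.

step 0: bank4 None->5 [EMPTY]
step 1: bank0 None->8 [EMPTY]
step 2: bank3 None->0 [EMPTY]
step 3: bank2 None->12 [EMPTY]
step 4: bank4 5->3 [CONFLICT]
step 5: bank4 3->3 [HIT]
step 6: bank3 0->0 [HIT]
step 7: bank0 8->1 [CONFLICT]
step 8: bank4 3->8 [CONFLICT]

CLASS = CONFLICT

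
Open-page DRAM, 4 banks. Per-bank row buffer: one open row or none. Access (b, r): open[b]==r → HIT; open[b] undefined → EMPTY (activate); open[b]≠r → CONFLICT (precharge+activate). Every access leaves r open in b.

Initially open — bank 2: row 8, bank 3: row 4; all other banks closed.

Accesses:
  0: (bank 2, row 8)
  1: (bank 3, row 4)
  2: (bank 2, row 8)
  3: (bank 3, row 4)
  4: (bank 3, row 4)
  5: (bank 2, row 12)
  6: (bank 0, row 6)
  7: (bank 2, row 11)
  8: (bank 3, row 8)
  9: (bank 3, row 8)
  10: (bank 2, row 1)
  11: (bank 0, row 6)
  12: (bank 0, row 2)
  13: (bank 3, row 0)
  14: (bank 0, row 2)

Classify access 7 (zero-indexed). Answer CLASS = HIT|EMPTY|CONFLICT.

#0 (2,8) H  (was 8)
#1 (3,4) H  (was 4)
#2 (2,8) H  (was 8)
#3 (3,4) H  (was 4)
#4 (3,4) H  (was 4)
#5 (2,12) C  (was 8)
#6 (0,6) E
#7 (2,11) C  (was 12)
#8 (3,8) C  (was 4)
#9 (3,8) H  (was 8)
#10 (2,1) C  (was 11)
#11 (0,6) H  (was 6)
#12 (0,2) C  (was 6)
#13 (3,0) C  (was 8)
#14 (0,2) H  (was 2)

CLASS = CONFLICT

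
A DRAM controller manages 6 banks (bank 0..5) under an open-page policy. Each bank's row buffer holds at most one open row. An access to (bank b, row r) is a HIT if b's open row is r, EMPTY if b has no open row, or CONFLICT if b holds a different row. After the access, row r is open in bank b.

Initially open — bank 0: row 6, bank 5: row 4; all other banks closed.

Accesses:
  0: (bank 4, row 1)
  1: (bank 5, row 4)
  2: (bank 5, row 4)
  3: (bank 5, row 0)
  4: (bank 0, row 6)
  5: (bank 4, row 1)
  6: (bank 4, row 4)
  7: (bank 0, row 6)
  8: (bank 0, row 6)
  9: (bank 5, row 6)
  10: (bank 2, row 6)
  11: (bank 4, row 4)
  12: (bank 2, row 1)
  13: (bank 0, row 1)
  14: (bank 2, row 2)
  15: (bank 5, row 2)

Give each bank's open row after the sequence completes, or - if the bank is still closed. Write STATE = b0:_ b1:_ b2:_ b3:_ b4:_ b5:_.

STATE = b0:1 b1:- b2:2 b3:- b4:4 b5:2

0: bank 4 row 1 — prev None → EMPTY
1: bank 5 row 4 — prev 4 → HIT
2: bank 5 row 4 — prev 4 → HIT
3: bank 5 row 0 — prev 4 → CONFLICT
4: bank 0 row 6 — prev 6 → HIT
5: bank 4 row 1 — prev 1 → HIT
6: bank 4 row 4 — prev 1 → CONFLICT
7: bank 0 row 6 — prev 6 → HIT
8: bank 0 row 6 — prev 6 → HIT
9: bank 5 row 6 — prev 0 → CONFLICT
10: bank 2 row 6 — prev None → EMPTY
11: bank 4 row 4 — prev 4 → HIT
12: bank 2 row 1 — prev 6 → CONFLICT
13: bank 0 row 1 — prev 6 → CONFLICT
14: bank 2 row 2 — prev 1 → CONFLICT
15: bank 5 row 2 — prev 6 → CONFLICT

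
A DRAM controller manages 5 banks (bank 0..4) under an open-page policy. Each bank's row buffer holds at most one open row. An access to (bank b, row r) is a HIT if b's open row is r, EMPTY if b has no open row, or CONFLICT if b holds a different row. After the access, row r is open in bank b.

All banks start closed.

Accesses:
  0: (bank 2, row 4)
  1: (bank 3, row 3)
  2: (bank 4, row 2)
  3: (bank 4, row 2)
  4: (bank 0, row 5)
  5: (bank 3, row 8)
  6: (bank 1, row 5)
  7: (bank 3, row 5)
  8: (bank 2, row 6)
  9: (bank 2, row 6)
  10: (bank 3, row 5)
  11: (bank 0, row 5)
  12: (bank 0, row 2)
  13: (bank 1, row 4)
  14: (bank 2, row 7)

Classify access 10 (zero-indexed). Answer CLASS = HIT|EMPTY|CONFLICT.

step 0: bank2 None->4 [EMPTY]
step 1: bank3 None->3 [EMPTY]
step 2: bank4 None->2 [EMPTY]
step 3: bank4 2->2 [HIT]
step 4: bank0 None->5 [EMPTY]
step 5: bank3 3->8 [CONFLICT]
step 6: bank1 None->5 [EMPTY]
step 7: bank3 8->5 [CONFLICT]
step 8: bank2 4->6 [CONFLICT]
step 9: bank2 6->6 [HIT]
step 10: bank3 5->5 [HIT]
step 11: bank0 5->5 [HIT]
step 12: bank0 5->2 [CONFLICT]
step 13: bank1 5->4 [CONFLICT]
step 14: bank2 6->7 [CONFLICT]

CLASS = HIT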